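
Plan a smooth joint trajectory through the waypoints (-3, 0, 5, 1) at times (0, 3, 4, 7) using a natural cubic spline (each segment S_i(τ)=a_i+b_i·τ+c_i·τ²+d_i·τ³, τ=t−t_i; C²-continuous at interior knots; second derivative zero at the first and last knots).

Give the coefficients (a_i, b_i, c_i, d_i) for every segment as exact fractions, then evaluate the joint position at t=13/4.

Δ: Δ0=1, Δ1=5, Δ2=-4/3
row 1: diag=8, rhs=24; c'=1/8, d'=3
row 2: denom=8−1·1/8=63/8; d'=(-38−1·3)/(63/8)=-328/63
back: M2=-328/63
back: M1=3−1/8·-328/63=230/63
M: M0=0, M1=230/63, M2=-328/63, M3=0
seg 0: a=-3, c=M0/2=0, d=(M1−M0)/(6·3)=115/567, b=Δ0−h0·(2M0+M1)/6=-52/63
seg 1: a=0, c=M1/2=115/63, d=(M2−M1)/(6·1)=-31/21, b=Δ1−h1·(2M1+M2)/6=293/63
seg 2: a=5, c=M2/2=-164/63, d=(M3−M2)/(6·3)=164/567, b=Δ2−h2·(2M2+M3)/6=244/63
t_q=13/4 → seg 1, τ=1/4; S=0+293/63·τ+115/63·τ²+-31/21·τ³=1685/1344

  seg 0: a=-3 b=-52/63 c=0 d=115/567
  seg 1: a=0 b=293/63 c=115/63 d=-31/21
  seg 2: a=5 b=244/63 c=-164/63 d=164/567
S(13/4) = 1685/1344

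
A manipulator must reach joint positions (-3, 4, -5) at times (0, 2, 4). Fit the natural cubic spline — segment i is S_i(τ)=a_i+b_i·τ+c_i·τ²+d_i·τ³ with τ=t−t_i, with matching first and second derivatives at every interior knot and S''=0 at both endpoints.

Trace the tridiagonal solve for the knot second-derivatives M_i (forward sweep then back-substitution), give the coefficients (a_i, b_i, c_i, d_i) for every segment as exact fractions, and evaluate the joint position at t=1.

Δ: Δ0=7/2, Δ1=-9/2
row 1: diag=8, rhs=-48; c'=1/4, d'=-6
back: M1=-6
M: M0=0, M1=-6, M2=0
seg 0: a=-3, c=M0/2=0, d=(M1−M0)/(6·2)=-1/2, b=Δ0−h0·(2M0+M1)/6=11/2
seg 1: a=4, c=M1/2=-3, d=(M2−M1)/(6·2)=1/2, b=Δ1−h1·(2M1+M2)/6=-1/2
t_q=1 → seg 0, τ=1; S=-3+11/2·τ+0·τ²+-1/2·τ³=2

  seg 0: a=-3 b=11/2 c=0 d=-1/2
  seg 1: a=4 b=-1/2 c=-3 d=1/2
S(1) = 2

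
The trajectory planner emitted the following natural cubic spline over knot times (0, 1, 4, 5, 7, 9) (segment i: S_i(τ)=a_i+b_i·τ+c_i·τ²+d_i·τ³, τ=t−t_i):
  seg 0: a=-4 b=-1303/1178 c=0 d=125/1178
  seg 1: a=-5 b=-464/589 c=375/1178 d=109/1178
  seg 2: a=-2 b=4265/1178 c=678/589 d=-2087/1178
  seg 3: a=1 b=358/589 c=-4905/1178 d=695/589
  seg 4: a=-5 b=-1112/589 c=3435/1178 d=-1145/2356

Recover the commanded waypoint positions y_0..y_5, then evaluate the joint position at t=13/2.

y_0 = S_0(0) = a_0 = -4
y_1 = S_1(0) = a_1 = -5
y_2 = S_2(0) = a_2 = -2
y_3 = S_3(0) = a_3 = 1
y_4 = S_4(0) = a_4 = -5
y_5 = S_4(2) = -1
t_q=13/2 is in segment 3 (τ=3/2); S_3(τ)=-4093/1178

y_0=-4 y_1=-5 y_2=-2 y_3=1 y_4=-5 y_5=-1
S(13/2) = -4093/1178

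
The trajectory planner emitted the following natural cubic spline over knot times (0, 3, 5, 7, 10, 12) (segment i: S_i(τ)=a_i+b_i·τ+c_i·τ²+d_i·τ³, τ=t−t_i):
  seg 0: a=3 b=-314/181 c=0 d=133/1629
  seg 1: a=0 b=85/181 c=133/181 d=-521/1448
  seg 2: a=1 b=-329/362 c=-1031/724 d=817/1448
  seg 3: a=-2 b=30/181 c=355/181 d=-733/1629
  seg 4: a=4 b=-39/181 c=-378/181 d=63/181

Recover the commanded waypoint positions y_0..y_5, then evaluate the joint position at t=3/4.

y_0=3 y_1=0 y_2=1 y_3=-2 y_4=4 y_5=-2
S(3/4) = 20079/11584

y_0 = S_0(0) = a_0 = 3
y_1 = S_1(0) = a_1 = 0
y_2 = S_2(0) = a_2 = 1
y_3 = S_3(0) = a_3 = -2
y_4 = S_4(0) = a_4 = 4
y_5 = S_4(2) = -2
t_q=3/4 is in segment 0 (τ=3/4); S_0(τ)=20079/11584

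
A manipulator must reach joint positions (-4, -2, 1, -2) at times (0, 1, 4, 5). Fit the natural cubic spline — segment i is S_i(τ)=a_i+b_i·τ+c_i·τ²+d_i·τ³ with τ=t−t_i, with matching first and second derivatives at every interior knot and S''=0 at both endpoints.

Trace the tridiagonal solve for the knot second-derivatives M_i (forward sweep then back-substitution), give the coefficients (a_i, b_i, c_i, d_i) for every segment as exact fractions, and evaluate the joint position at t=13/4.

  seg 0: a=-4 b=106/55 c=0 d=4/55
  seg 1: a=-2 b=118/55 c=12/55 d=-1/5
  seg 2: a=1 b=-107/55 c=-87/55 d=29/55
S(13/4) = 5821/3520

Δ: Δ0=2, Δ1=1, Δ2=-3
row 1: diag=8, rhs=-6; c'=3/8, d'=-3/4
row 2: denom=8−3·3/8=55/8; d'=(-24−3·-3/4)/(55/8)=-174/55
back: M2=-174/55
back: M1=-3/4−3/8·-174/55=24/55
M: M0=0, M1=24/55, M2=-174/55, M3=0
seg 0: a=-4, c=M0/2=0, d=(M1−M0)/(6·1)=4/55, b=Δ0−h0·(2M0+M1)/6=106/55
seg 1: a=-2, c=M1/2=12/55, d=(M2−M1)/(6·3)=-1/5, b=Δ1−h1·(2M1+M2)/6=118/55
seg 2: a=1, c=M2/2=-87/55, d=(M3−M2)/(6·1)=29/55, b=Δ2−h2·(2M2+M3)/6=-107/55
t_q=13/4 → seg 1, τ=9/4; S=-2+118/55·τ+12/55·τ²+-1/5·τ³=5821/3520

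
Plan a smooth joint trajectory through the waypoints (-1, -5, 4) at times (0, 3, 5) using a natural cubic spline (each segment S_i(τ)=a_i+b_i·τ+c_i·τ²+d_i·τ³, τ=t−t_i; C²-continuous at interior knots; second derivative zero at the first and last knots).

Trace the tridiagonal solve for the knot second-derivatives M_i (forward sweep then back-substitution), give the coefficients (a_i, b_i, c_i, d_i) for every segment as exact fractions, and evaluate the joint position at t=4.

Δ: Δ0=-4/3, Δ1=9/2
row 1: diag=10, rhs=35; c'=1/5, d'=7/2
back: M1=7/2
M: M0=0, M1=7/2, M2=0
seg 0: a=-1, c=M0/2=0, d=(M1−M0)/(6·3)=7/36, b=Δ0−h0·(2M0+M1)/6=-37/12
seg 1: a=-5, c=M1/2=7/4, d=(M2−M1)/(6·2)=-7/24, b=Δ1−h1·(2M1+M2)/6=13/6
t_q=4 → seg 1, τ=1; S=-5+13/6·τ+7/4·τ²+-7/24·τ³=-11/8

  seg 0: a=-1 b=-37/12 c=0 d=7/36
  seg 1: a=-5 b=13/6 c=7/4 d=-7/24
S(4) = -11/8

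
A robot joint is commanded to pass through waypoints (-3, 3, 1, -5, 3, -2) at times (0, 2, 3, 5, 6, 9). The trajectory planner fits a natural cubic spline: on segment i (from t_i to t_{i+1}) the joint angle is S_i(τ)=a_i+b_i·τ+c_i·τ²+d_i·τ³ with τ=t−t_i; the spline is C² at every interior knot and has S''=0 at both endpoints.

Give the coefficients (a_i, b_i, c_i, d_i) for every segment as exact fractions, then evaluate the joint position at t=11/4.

  seg 0: a=-3 b=19123/4359 c=0 d=-3023/8718
  seg 1: a=3 b=985/4359 c=-3023/1453 d=-634/4359
  seg 2: a=1 b=-19055/4359 c=-3657/1453 d=6980/4359
  seg 3: a=-5 b=20821/4359 c=10303/1453 d=-16858/4359
  seg 4: a=3 b=32065/4359 c=-6555/1453 d=2185/4359
S(11/4) = 90101/46496

Δ: Δ0=3, Δ1=-2, Δ2=-3, Δ3=8, Δ4=-5/3
row 1: diag=6, rhs=-30; c'=1/6, d'=-5
row 2: denom=6−1·1/6=35/6; d'=(-6−1·-5)/(35/6)=-6/35
row 3: denom=6−2·12/35=186/35; d'=(66−2·-6/35)/(186/35)=387/31
row 4: denom=8−1·35/186=1453/186; d'=(-58−1·387/31)/(1453/186)=-13110/1453
back: M4=-13110/1453
back: M3=387/31−35/186·-13110/1453=20606/1453
back: M2=-6/35−12/35·20606/1453=-7314/1453
back: M1=-5−1/6·-7314/1453=-6046/1453
M: M0=0, M1=-6046/1453, M2=-7314/1453, M3=20606/1453, M4=-13110/1453, M5=0
seg 0: a=-3, c=M0/2=0, d=(M1−M0)/(6·2)=-3023/8718, b=Δ0−h0·(2M0+M1)/6=19123/4359
seg 1: a=3, c=M1/2=-3023/1453, d=(M2−M1)/(6·1)=-634/4359, b=Δ1−h1·(2M1+M2)/6=985/4359
seg 2: a=1, c=M2/2=-3657/1453, d=(M3−M2)/(6·2)=6980/4359, b=Δ2−h2·(2M2+M3)/6=-19055/4359
seg 3: a=-5, c=M3/2=10303/1453, d=(M4−M3)/(6·1)=-16858/4359, b=Δ3−h3·(2M3+M4)/6=20821/4359
seg 4: a=3, c=M4/2=-6555/1453, d=(M5−M4)/(6·3)=2185/4359, b=Δ4−h4·(2M4+M5)/6=32065/4359
t_q=11/4 → seg 1, τ=3/4; S=3+985/4359·τ+-3023/1453·τ²+-634/4359·τ³=90101/46496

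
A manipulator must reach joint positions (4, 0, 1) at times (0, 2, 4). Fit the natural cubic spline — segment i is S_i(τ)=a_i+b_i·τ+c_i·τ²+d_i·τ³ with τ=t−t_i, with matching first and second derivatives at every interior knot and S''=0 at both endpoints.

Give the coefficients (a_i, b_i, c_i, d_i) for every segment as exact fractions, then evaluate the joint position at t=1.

  seg 0: a=4 b=-21/8 c=0 d=5/32
  seg 1: a=0 b=-3/4 c=15/16 d=-5/32
S(1) = 49/32

Δ: Δ0=-2, Δ1=1/2
row 1: diag=8, rhs=15; c'=1/4, d'=15/8
back: M1=15/8
M: M0=0, M1=15/8, M2=0
seg 0: a=4, c=M0/2=0, d=(M1−M0)/(6·2)=5/32, b=Δ0−h0·(2M0+M1)/6=-21/8
seg 1: a=0, c=M1/2=15/16, d=(M2−M1)/(6·2)=-5/32, b=Δ1−h1·(2M1+M2)/6=-3/4
t_q=1 → seg 0, τ=1; S=4+-21/8·τ+0·τ²+5/32·τ³=49/32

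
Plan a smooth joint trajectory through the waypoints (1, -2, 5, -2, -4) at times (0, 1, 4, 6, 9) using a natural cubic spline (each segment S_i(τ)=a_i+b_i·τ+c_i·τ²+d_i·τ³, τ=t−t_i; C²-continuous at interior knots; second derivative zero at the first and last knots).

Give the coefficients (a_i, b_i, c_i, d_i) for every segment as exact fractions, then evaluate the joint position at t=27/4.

  seg 0: a=1 b=-1369/339 c=0 d=352/339
  seg 1: a=-2 b=-313/339 c=352/113 d=-688/1017
  seg 2: a=5 b=-169/339 c=-336/113 d=1997/2712
  seg 3: a=-2 b=-2411/678 c=653/452 d=-653/4068
S(27/4) = -113459/28928

Δ: Δ0=-3, Δ1=7/3, Δ2=-7/2, Δ3=-2/3
row 1: diag=8, rhs=32; c'=3/8, d'=4
row 2: denom=10−3·3/8=71/8; d'=(-35−3·4)/(71/8)=-376/71
row 3: denom=10−2·16/71=678/71; d'=(17−2·-376/71)/(678/71)=653/226
back: M3=653/226
back: M2=-376/71−16/71·653/226=-672/113
back: M1=4−3/8·-672/113=704/113
M: M0=0, M1=704/113, M2=-672/113, M3=653/226, M4=0
seg 0: a=1, c=M0/2=0, d=(M1−M0)/(6·1)=352/339, b=Δ0−h0·(2M0+M1)/6=-1369/339
seg 1: a=-2, c=M1/2=352/113, d=(M2−M1)/(6·3)=-688/1017, b=Δ1−h1·(2M1+M2)/6=-313/339
seg 2: a=5, c=M2/2=-336/113, d=(M3−M2)/(6·2)=1997/2712, b=Δ2−h2·(2M2+M3)/6=-169/339
seg 3: a=-2, c=M3/2=653/452, d=(M4−M3)/(6·3)=-653/4068, b=Δ3−h3·(2M3+M4)/6=-2411/678
t_q=27/4 → seg 3, τ=3/4; S=-2+-2411/678·τ+653/452·τ²+-653/4068·τ³=-113459/28928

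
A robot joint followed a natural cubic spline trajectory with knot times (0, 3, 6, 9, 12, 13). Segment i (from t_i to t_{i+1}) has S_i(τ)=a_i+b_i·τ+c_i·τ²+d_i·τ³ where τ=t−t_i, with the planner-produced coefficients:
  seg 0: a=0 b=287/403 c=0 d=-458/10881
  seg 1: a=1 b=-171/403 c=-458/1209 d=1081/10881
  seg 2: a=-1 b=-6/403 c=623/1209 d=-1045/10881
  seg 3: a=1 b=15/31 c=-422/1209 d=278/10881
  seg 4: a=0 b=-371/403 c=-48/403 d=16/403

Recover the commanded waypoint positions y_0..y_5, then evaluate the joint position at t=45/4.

y_0 = S_0(0) = a_0 = 0
y_1 = S_1(0) = a_1 = 1
y_2 = S_2(0) = a_2 = -1
y_3 = S_3(0) = a_3 = 1
y_4 = S_4(0) = a_4 = 0
y_5 = S_4(1) = -1
t_q=45/4 is in segment 3 (τ=9/4); S_3(τ)=7901/12896

y_0=0 y_1=1 y_2=-1 y_3=1 y_4=0 y_5=-1
S(45/4) = 7901/12896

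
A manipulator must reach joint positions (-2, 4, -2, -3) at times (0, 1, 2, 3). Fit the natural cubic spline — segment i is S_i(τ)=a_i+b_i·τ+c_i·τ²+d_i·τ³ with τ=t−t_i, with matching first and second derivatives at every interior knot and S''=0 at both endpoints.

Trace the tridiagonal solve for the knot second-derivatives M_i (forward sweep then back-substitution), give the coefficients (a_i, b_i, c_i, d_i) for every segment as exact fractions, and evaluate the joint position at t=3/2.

  seg 0: a=-2 b=143/15 c=0 d=-53/15
  seg 1: a=4 b=-16/15 c=-53/5 d=17/3
  seg 2: a=-2 b=-79/15 c=32/5 d=-32/15
S(3/2) = 61/40

Δ: Δ0=6, Δ1=-6, Δ2=-1
row 1: diag=4, rhs=-72; c'=1/4, d'=-18
row 2: denom=4−1·1/4=15/4; d'=(30−1·-18)/(15/4)=64/5
back: M2=64/5
back: M1=-18−1/4·64/5=-106/5
M: M0=0, M1=-106/5, M2=64/5, M3=0
seg 0: a=-2, c=M0/2=0, d=(M1−M0)/(6·1)=-53/15, b=Δ0−h0·(2M0+M1)/6=143/15
seg 1: a=4, c=M1/2=-53/5, d=(M2−M1)/(6·1)=17/3, b=Δ1−h1·(2M1+M2)/6=-16/15
seg 2: a=-2, c=M2/2=32/5, d=(M3−M2)/(6·1)=-32/15, b=Δ2−h2·(2M2+M3)/6=-79/15
t_q=3/2 → seg 1, τ=1/2; S=4+-16/15·τ+-53/5·τ²+17/3·τ³=61/40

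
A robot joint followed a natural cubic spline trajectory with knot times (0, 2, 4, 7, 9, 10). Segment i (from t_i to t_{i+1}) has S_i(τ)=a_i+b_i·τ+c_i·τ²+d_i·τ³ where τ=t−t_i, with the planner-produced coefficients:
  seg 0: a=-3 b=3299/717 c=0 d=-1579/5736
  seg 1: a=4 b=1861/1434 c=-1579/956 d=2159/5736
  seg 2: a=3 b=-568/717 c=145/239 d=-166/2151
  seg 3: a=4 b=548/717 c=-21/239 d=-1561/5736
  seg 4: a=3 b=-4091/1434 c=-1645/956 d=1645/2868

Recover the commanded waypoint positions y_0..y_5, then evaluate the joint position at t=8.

y_0=-3 y_1=4 y_2=3 y_3=4 y_4=3 y_5=-1
S(8) = 8421/1912

y_0 = S_0(0) = a_0 = -3
y_1 = S_1(0) = a_1 = 4
y_2 = S_2(0) = a_2 = 3
y_3 = S_3(0) = a_3 = 4
y_4 = S_4(0) = a_4 = 3
y_5 = S_4(1) = -1
t_q=8 is in segment 3 (τ=1); S_3(τ)=8421/1912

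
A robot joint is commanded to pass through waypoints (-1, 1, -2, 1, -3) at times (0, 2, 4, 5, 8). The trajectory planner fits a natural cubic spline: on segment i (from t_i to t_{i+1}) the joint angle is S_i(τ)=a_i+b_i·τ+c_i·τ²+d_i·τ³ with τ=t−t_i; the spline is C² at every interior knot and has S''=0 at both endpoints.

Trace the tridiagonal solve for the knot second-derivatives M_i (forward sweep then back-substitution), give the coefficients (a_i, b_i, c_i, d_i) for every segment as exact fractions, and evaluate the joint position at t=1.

Δ: Δ0=1, Δ1=-3/2, Δ2=3, Δ3=-4/3
row 1: diag=8, rhs=-15; c'=1/4, d'=-15/8
row 2: denom=6−2·1/4=11/2; d'=(27−2·-15/8)/(11/2)=123/22
row 3: denom=8−1·2/11=86/11; d'=(-26−1·123/22)/(86/11)=-695/172
back: M3=-695/172
back: M2=123/22−2/11·-695/172=272/43
back: M1=-15/8−1/4·272/43=-1189/344
M: M0=0, M1=-1189/344, M2=272/43, M3=-695/172, M4=0
seg 0: a=-1, c=M0/2=0, d=(M1−M0)/(6·2)=-1189/4128, b=Δ0−h0·(2M0+M1)/6=2221/1032
seg 1: a=1, c=M1/2=-1189/688, d=(M2−M1)/(6·2)=3365/4128, b=Δ1−h1·(2M1+M2)/6=-673/516
seg 2: a=-2, c=M2/2=136/43, d=(M3−M2)/(6·1)=-1783/1032, b=Δ2−h2·(2M2+M3)/6=1615/1032
seg 3: a=1, c=M3/2=-695/344, d=(M4−M3)/(6·3)=695/3096, b=Δ3−h3·(2M3+M4)/6=1397/516
t_q=1 → seg 0, τ=1; S=-1+2221/1032·τ+0·τ²+-1189/4128·τ³=1189/1376

  seg 0: a=-1 b=2221/1032 c=0 d=-1189/4128
  seg 1: a=1 b=-673/516 c=-1189/688 d=3365/4128
  seg 2: a=-2 b=1615/1032 c=136/43 d=-1783/1032
  seg 3: a=1 b=1397/516 c=-695/344 d=695/3096
S(1) = 1189/1376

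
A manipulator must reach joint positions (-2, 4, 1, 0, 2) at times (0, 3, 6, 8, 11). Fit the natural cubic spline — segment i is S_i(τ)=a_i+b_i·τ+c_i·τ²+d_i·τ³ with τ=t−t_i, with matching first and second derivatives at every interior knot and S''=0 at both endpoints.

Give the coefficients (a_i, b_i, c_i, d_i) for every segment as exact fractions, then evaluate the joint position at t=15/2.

  seg 0: a=-2 b=502/177 c=0 d=-148/1593
  seg 1: a=4 b=58/177 c=-148/177 d=209/1593
  seg 2: a=1 b=-203/177 c=61/177 d=-5/472
  seg 3: a=0 b=37/354 c=199/708 d=-199/6372
S(15/2) = 73/3776

Δ: Δ0=2, Δ1=-1, Δ2=-1/2, Δ3=2/3
row 1: diag=12, rhs=-18; c'=1/4, d'=-3/2
row 2: denom=10−3·1/4=37/4; d'=(3−3·-3/2)/(37/4)=30/37
row 3: denom=10−2·8/37=354/37; d'=(7−2·30/37)/(354/37)=199/354
back: M3=199/354
back: M2=30/37−8/37·199/354=122/177
back: M1=-3/2−1/4·122/177=-296/177
M: M0=0, M1=-296/177, M2=122/177, M3=199/354, M4=0
seg 0: a=-2, c=M0/2=0, d=(M1−M0)/(6·3)=-148/1593, b=Δ0−h0·(2M0+M1)/6=502/177
seg 1: a=4, c=M1/2=-148/177, d=(M2−M1)/(6·3)=209/1593, b=Δ1−h1·(2M1+M2)/6=58/177
seg 2: a=1, c=M2/2=61/177, d=(M3−M2)/(6·2)=-5/472, b=Δ2−h2·(2M2+M3)/6=-203/177
seg 3: a=0, c=M3/2=199/708, d=(M4−M3)/(6·3)=-199/6372, b=Δ3−h3·(2M3+M4)/6=37/354
t_q=15/2 → seg 2, τ=3/2; S=1+-203/177·τ+61/177·τ²+-5/472·τ³=73/3776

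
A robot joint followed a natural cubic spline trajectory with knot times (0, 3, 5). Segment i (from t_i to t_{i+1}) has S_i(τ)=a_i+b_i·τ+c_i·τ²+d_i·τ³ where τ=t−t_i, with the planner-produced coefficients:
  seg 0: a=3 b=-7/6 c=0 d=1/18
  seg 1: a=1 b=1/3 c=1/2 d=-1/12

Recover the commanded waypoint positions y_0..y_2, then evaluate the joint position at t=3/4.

y_0 = S_0(0) = a_0 = 3
y_1 = S_1(0) = a_1 = 1
y_2 = S_1(2) = 3
t_q=3/4 is in segment 0 (τ=3/4); S_0(τ)=275/128

y_0=3 y_1=1 y_2=3
S(3/4) = 275/128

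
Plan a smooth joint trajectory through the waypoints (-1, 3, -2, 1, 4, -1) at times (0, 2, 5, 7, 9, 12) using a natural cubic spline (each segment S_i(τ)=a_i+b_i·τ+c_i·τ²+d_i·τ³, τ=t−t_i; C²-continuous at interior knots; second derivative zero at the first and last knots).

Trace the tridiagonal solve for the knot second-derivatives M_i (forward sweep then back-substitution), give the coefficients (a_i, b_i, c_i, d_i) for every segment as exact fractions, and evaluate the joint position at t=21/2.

Δ: Δ0=2, Δ1=-5/3, Δ2=3/2, Δ3=3/2, Δ4=-5/3
row 1: diag=10, rhs=-22; c'=3/10, d'=-11/5
row 2: denom=10−3·3/10=91/10; d'=(19−3·-11/5)/(91/10)=256/91
row 3: denom=8−2·20/91=688/91; d'=(0−2·256/91)/(688/91)=-32/43
row 4: denom=10−2·91/344=1629/172; d'=(-19−2·-32/43)/(1629/172)=-1004/543
back: M4=-1004/543
back: M3=-32/43−91/344·-1004/543=-277/1086
back: M2=256/91−20/91·-277/1086=1558/543
back: M1=-11/5−3/10·1558/543=-554/181
M: M0=0, M1=-554/181, M2=1558/543, M3=-277/1086, M4=-1004/543, M5=0
seg 0: a=-1, c=M0/2=0, d=(M1−M0)/(6·2)=-277/1086, b=Δ0−h0·(2M0+M1)/6=1640/543
seg 1: a=3, c=M1/2=-277/181, d=(M2−M1)/(6·3)=1610/4887, b=Δ1−h1·(2M1+M2)/6=-22/543
seg 2: a=-2, c=M2/2=779/543, d=(M3−M2)/(6·2)=-377/1448, b=Δ2−h2·(2M2+M3)/6=-178/543
seg 3: a=1, c=M3/2=-277/2172, d=(M4−M3)/(6·2)=-577/4344, b=Δ3−h3·(2M3+M4)/6=2483/1086
seg 4: a=4, c=M4/2=-502/543, d=(M5−M4)/(6·3)=502/4887, b=Δ4−h4·(2M4+M5)/6=33/181
t_q=21/2 → seg 4, τ=3/2; S=4+33/181·τ+-502/543·τ²+502/4887·τ³=1839/724

  seg 0: a=-1 b=1640/543 c=0 d=-277/1086
  seg 1: a=3 b=-22/543 c=-277/181 d=1610/4887
  seg 2: a=-2 b=-178/543 c=779/543 d=-377/1448
  seg 3: a=1 b=2483/1086 c=-277/2172 d=-577/4344
  seg 4: a=4 b=33/181 c=-502/543 d=502/4887
S(21/2) = 1839/724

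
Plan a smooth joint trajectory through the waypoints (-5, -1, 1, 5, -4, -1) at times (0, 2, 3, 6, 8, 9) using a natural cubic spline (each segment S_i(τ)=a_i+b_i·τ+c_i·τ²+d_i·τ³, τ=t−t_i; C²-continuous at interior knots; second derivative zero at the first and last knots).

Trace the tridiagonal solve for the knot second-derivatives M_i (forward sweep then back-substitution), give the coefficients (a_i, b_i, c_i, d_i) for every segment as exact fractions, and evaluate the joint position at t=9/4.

Δ: Δ0=2, Δ1=2, Δ2=4/3, Δ3=-9/2, Δ4=3
row 1: diag=6, rhs=0; c'=1/6, d'=0
row 2: denom=8−1·1/6=47/6; d'=(-4−1·0)/(47/6)=-24/47
row 3: denom=10−3·18/47=416/47; d'=(-35−3·-24/47)/(416/47)=-121/32
row 4: denom=6−2·47/208=577/104; d'=(45−2·-121/32)/(577/104)=10933/1154
back: M4=10933/1154
back: M3=-121/32−47/208·10933/1154=-3417/577
back: M2=-24/47−18/47·-3417/577=1014/577
back: M1=0−1/6·1014/577=-169/577
M: M0=0, M1=-169/577, M2=1014/577, M3=-3417/577, M4=10933/1154, M5=0
seg 0: a=-5, c=M0/2=0, d=(M1−M0)/(6·2)=-169/6924, b=Δ0−h0·(2M0+M1)/6=3631/1731
seg 1: a=-1, c=M1/2=-169/1154, d=(M2−M1)/(6·1)=1183/3462, b=Δ1−h1·(2M1+M2)/6=3124/1731
seg 2: a=1, c=M2/2=507/577, d=(M3−M2)/(6·3)=-1477/3462, b=Δ2−h2·(2M2+M3)/6=8783/3462
seg 3: a=5, c=M3/2=-3417/1154, d=(M4−M3)/(6·2)=17767/13848, b=Δ3−h3·(2M3+M4)/6=-6422/1731
seg 4: a=-4, c=M4/2=10933/2308, d=(M5−M4)/(6·1)=-10933/6924, b=Δ4−h4·(2M4+M5)/6=-547/3462
t_q=9/4 → seg 1, τ=1/4; S=-1+3124/1731·τ+-169/1154·τ²+1183/3462·τ³=-40815/73856

  seg 0: a=-5 b=3631/1731 c=0 d=-169/6924
  seg 1: a=-1 b=3124/1731 c=-169/1154 d=1183/3462
  seg 2: a=1 b=8783/3462 c=507/577 d=-1477/3462
  seg 3: a=5 b=-6422/1731 c=-3417/1154 d=17767/13848
  seg 4: a=-4 b=-547/3462 c=10933/2308 d=-10933/6924
S(9/4) = -40815/73856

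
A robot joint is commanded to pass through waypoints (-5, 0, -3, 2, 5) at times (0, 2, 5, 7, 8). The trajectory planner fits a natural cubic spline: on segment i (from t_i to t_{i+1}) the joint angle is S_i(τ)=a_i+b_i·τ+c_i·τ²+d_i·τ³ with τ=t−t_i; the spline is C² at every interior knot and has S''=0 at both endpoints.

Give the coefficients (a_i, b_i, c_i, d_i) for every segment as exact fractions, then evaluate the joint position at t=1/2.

  seg 0: a=-5 b=1777/506 c=0 d=-64/253
  seg 1: a=0 b=241/506 c=-384/253 d=173/506
  seg 2: a=-3 b=152/253 c=789/506 d=-617/2024
  seg 3: a=2 b=1609/506 c=-273/1012 d=91/1012
S(1/2) = -3315/1012

Δ: Δ0=5/2, Δ1=-1, Δ2=5/2, Δ3=3
row 1: diag=10, rhs=-21; c'=3/10, d'=-21/10
row 2: denom=10−3·3/10=91/10; d'=(21−3·-21/10)/(91/10)=3
row 3: denom=6−2·20/91=506/91; d'=(3−2·3)/(506/91)=-273/506
back: M3=-273/506
back: M2=3−20/91·-273/506=789/253
back: M1=-21/10−3/10·789/253=-768/253
M: M0=0, M1=-768/253, M2=789/253, M3=-273/506, M4=0
seg 0: a=-5, c=M0/2=0, d=(M1−M0)/(6·2)=-64/253, b=Δ0−h0·(2M0+M1)/6=1777/506
seg 1: a=0, c=M1/2=-384/253, d=(M2−M1)/(6·3)=173/506, b=Δ1−h1·(2M1+M2)/6=241/506
seg 2: a=-3, c=M2/2=789/506, d=(M3−M2)/(6·2)=-617/2024, b=Δ2−h2·(2M2+M3)/6=152/253
seg 3: a=2, c=M3/2=-273/1012, d=(M4−M3)/(6·1)=91/1012, b=Δ3−h3·(2M3+M4)/6=1609/506
t_q=1/2 → seg 0, τ=1/2; S=-5+1777/506·τ+0·τ²+-64/253·τ³=-3315/1012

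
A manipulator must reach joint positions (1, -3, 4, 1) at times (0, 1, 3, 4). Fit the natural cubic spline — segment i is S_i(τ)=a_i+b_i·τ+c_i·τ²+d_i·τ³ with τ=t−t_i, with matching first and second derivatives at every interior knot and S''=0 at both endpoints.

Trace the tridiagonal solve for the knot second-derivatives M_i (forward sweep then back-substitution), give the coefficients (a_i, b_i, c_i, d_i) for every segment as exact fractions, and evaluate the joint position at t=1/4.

Δ: Δ0=-4, Δ1=7/2, Δ2=-3
row 1: diag=6, rhs=45; c'=1/3, d'=15/2
row 2: denom=6−2·1/3=16/3; d'=(-39−2·15/2)/(16/3)=-81/8
back: M2=-81/8
back: M1=15/2−1/3·-81/8=87/8
M: M0=0, M1=87/8, M2=-81/8, M3=0
seg 0: a=1, c=M0/2=0, d=(M1−M0)/(6·1)=29/16, b=Δ0−h0·(2M0+M1)/6=-93/16
seg 1: a=-3, c=M1/2=87/16, d=(M2−M1)/(6·2)=-7/4, b=Δ1−h1·(2M1+M2)/6=-3/8
seg 2: a=4, c=M2/2=-81/16, d=(M3−M2)/(6·1)=27/16, b=Δ2−h2·(2M2+M3)/6=3/8
t_q=1/4 → seg 0, τ=1/4; S=1+-93/16·τ+0·τ²+29/16·τ³=-435/1024

  seg 0: a=1 b=-93/16 c=0 d=29/16
  seg 1: a=-3 b=-3/8 c=87/16 d=-7/4
  seg 2: a=4 b=3/8 c=-81/16 d=27/16
S(1/4) = -435/1024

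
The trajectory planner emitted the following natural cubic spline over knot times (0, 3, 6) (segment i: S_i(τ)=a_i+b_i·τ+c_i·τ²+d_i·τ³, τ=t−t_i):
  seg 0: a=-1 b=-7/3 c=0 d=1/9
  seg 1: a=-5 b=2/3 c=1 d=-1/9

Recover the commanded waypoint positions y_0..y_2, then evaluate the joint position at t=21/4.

y_0 = S_0(0) = a_0 = -1
y_1 = S_1(0) = a_1 = -5
y_2 = S_1(3) = 3
t_q=21/4 is in segment 1 (τ=9/4); S_1(τ)=19/64

y_0=-1 y_1=-5 y_2=3
S(21/4) = 19/64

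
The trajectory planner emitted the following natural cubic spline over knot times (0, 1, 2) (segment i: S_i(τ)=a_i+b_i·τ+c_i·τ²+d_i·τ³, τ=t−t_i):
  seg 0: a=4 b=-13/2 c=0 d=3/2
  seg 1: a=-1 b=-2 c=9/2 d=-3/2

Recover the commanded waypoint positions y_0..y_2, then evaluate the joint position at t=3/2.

y_0 = S_0(0) = a_0 = 4
y_1 = S_1(0) = a_1 = -1
y_2 = S_1(1) = 0
t_q=3/2 is in segment 1 (τ=1/2); S_1(τ)=-17/16

y_0=4 y_1=-1 y_2=0
S(3/2) = -17/16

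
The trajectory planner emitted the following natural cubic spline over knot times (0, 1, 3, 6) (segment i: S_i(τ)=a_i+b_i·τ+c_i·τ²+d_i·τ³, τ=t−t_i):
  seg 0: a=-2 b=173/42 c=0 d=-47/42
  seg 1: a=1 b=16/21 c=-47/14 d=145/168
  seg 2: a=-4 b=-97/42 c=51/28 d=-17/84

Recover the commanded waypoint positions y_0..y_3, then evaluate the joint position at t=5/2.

y_0=-2 y_1=1 y_2=-4 y_3=0
S(5/2) = -1119/448

y_0 = S_0(0) = a_0 = -2
y_1 = S_1(0) = a_1 = 1
y_2 = S_2(0) = a_2 = -4
y_3 = S_2(3) = 0
t_q=5/2 is in segment 1 (τ=3/2); S_1(τ)=-1119/448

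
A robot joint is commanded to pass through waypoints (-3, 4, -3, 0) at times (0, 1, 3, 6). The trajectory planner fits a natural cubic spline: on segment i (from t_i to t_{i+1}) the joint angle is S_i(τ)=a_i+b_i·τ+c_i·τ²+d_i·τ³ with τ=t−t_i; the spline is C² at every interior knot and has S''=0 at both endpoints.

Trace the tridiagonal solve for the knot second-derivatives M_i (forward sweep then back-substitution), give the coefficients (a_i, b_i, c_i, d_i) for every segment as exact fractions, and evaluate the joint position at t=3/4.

  seg 0: a=-3 b=253/28 c=0 d=-57/28
  seg 1: a=4 b=41/14 c=-171/28 d=81/56
  seg 2: a=-3 b=-29/7 c=18/7 d=-2/7
S(3/4) = 747/256

Δ: Δ0=7, Δ1=-7/2, Δ2=1
row 1: diag=6, rhs=-63; c'=1/3, d'=-21/2
row 2: denom=10−2·1/3=28/3; d'=(27−2·-21/2)/(28/3)=36/7
back: M2=36/7
back: M1=-21/2−1/3·36/7=-171/14
M: M0=0, M1=-171/14, M2=36/7, M3=0
seg 0: a=-3, c=M0/2=0, d=(M1−M0)/(6·1)=-57/28, b=Δ0−h0·(2M0+M1)/6=253/28
seg 1: a=4, c=M1/2=-171/28, d=(M2−M1)/(6·2)=81/56, b=Δ1−h1·(2M1+M2)/6=41/14
seg 2: a=-3, c=M2/2=18/7, d=(M3−M2)/(6·3)=-2/7, b=Δ2−h2·(2M2+M3)/6=-29/7
t_q=3/4 → seg 0, τ=3/4; S=-3+253/28·τ+0·τ²+-57/28·τ³=747/256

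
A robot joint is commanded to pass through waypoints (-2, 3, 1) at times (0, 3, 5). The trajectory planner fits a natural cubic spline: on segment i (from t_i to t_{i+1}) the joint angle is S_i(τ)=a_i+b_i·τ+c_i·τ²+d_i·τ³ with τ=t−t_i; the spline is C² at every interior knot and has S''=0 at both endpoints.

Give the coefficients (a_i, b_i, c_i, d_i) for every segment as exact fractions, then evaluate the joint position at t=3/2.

Δ: Δ0=5/3, Δ1=-1
row 1: diag=10, rhs=-16; c'=1/5, d'=-8/5
back: M1=-8/5
M: M0=0, M1=-8/5, M2=0
seg 0: a=-2, c=M0/2=0, d=(M1−M0)/(6·3)=-4/45, b=Δ0−h0·(2M0+M1)/6=37/15
seg 1: a=3, c=M1/2=-4/5, d=(M2−M1)/(6·2)=2/15, b=Δ1−h1·(2M1+M2)/6=1/15
t_q=3/2 → seg 0, τ=3/2; S=-2+37/15·τ+0·τ²+-4/45·τ³=7/5

  seg 0: a=-2 b=37/15 c=0 d=-4/45
  seg 1: a=3 b=1/15 c=-4/5 d=2/15
S(3/2) = 7/5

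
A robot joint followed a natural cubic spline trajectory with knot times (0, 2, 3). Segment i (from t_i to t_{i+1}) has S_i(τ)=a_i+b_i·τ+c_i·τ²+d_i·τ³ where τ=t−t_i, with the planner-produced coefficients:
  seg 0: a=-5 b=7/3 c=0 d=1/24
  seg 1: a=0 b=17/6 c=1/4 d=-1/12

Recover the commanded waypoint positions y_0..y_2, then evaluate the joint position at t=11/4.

y_0 = S_0(0) = a_0 = -5
y_1 = S_1(0) = a_1 = 0
y_2 = S_1(1) = 3
t_q=11/4 is in segment 1 (τ=3/4); S_1(τ)=571/256

y_0=-5 y_1=0 y_2=3
S(11/4) = 571/256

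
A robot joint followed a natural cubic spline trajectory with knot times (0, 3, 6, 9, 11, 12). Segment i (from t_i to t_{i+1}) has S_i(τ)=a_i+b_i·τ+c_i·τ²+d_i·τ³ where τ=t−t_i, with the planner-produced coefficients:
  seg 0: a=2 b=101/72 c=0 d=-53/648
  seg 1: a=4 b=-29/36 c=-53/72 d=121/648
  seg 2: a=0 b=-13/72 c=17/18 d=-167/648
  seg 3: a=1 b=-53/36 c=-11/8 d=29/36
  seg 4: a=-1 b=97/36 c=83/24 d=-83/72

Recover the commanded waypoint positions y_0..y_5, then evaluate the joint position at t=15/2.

y_0 = S_0(0) = a_0 = 2
y_1 = S_1(0) = a_1 = 4
y_2 = S_2(0) = a_2 = 0
y_3 = S_3(0) = a_3 = 1
y_4 = S_4(0) = a_4 = -1
y_5 = S_4(1) = 4
t_q=15/2 is in segment 2 (τ=3/2); S_2(τ)=63/64

y_0=2 y_1=4 y_2=0 y_3=1 y_4=-1 y_5=4
S(15/2) = 63/64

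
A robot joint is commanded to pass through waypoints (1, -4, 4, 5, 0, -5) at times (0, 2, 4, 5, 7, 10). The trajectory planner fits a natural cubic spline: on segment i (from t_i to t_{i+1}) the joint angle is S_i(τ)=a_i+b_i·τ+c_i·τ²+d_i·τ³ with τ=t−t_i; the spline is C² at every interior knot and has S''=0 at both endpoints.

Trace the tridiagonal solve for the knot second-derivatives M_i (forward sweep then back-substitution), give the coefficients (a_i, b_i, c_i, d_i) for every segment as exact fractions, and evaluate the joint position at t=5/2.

  seg 0: a=1 b=-16085/3576 c=0 d=7145/14304
  seg 1: a=-4 b=2675/1788 c=7145/2384 d=-12481/14304
  seg 2: a=4 b=10777/3576 c=-667/298 d=803/3576
  seg 3: a=5 b=-1411/1788 c=-1865/1192 d=317/894
  seg 4: a=0 b=-4993/1788 c=671/1192 d=-671/10728
S(5/2) = -99623/38144

Δ: Δ0=-5/2, Δ1=4, Δ2=1, Δ3=-5/2, Δ4=-5/3
row 1: diag=8, rhs=39; c'=1/4, d'=39/8
row 2: denom=6−2·1/4=11/2; d'=(-18−2·39/8)/(11/2)=-111/22
row 3: denom=6−1·2/11=64/11; d'=(-21−1·-111/22)/(64/11)=-351/128
row 4: denom=10−2·11/32=149/16; d'=(5−2·-351/128)/(149/16)=671/596
back: M4=671/596
back: M3=-351/128−11/32·671/596=-1865/596
back: M2=-111/22−2/11·-1865/596=-667/149
back: M1=39/8−1/4·-667/149=7145/1192
M: M0=0, M1=7145/1192, M2=-667/149, M3=-1865/596, M4=671/596, M5=0
seg 0: a=1, c=M0/2=0, d=(M1−M0)/(6·2)=7145/14304, b=Δ0−h0·(2M0+M1)/6=-16085/3576
seg 1: a=-4, c=M1/2=7145/2384, d=(M2−M1)/(6·2)=-12481/14304, b=Δ1−h1·(2M1+M2)/6=2675/1788
seg 2: a=4, c=M2/2=-667/298, d=(M3−M2)/(6·1)=803/3576, b=Δ2−h2·(2M2+M3)/6=10777/3576
seg 3: a=5, c=M3/2=-1865/1192, d=(M4−M3)/(6·2)=317/894, b=Δ3−h3·(2M3+M4)/6=-1411/1788
seg 4: a=0, c=M4/2=671/1192, d=(M5−M4)/(6·3)=-671/10728, b=Δ4−h4·(2M4+M5)/6=-4993/1788
t_q=5/2 → seg 1, τ=1/2; S=-4+2675/1788·τ+7145/2384·τ²+-12481/14304·τ³=-99623/38144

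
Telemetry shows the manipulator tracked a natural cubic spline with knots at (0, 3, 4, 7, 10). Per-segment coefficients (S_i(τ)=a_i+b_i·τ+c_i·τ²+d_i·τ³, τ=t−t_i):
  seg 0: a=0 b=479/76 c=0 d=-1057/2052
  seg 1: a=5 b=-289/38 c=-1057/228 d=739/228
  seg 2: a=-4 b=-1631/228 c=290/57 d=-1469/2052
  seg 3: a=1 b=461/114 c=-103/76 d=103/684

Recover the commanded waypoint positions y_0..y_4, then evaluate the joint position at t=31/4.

y_0=0 y_1=5 y_2=-4 y_3=1 y_4=5
S(31/4) = 16217/4864

y_0 = S_0(0) = a_0 = 0
y_1 = S_1(0) = a_1 = 5
y_2 = S_2(0) = a_2 = -4
y_3 = S_3(0) = a_3 = 1
y_4 = S_3(3) = 5
t_q=31/4 is in segment 3 (τ=3/4); S_3(τ)=16217/4864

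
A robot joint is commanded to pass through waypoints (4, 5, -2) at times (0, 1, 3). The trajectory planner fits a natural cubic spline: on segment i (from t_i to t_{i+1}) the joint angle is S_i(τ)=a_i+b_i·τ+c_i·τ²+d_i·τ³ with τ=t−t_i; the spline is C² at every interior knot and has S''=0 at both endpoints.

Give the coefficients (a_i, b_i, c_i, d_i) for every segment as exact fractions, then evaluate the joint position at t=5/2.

  seg 0: a=4 b=7/4 c=0 d=-3/4
  seg 1: a=5 b=-1/2 c=-9/4 d=3/8
S(5/2) = 29/64

Δ: Δ0=1, Δ1=-7/2
row 1: diag=6, rhs=-27; c'=1/3, d'=-9/2
back: M1=-9/2
M: M0=0, M1=-9/2, M2=0
seg 0: a=4, c=M0/2=0, d=(M1−M0)/(6·1)=-3/4, b=Δ0−h0·(2M0+M1)/6=7/4
seg 1: a=5, c=M1/2=-9/4, d=(M2−M1)/(6·2)=3/8, b=Δ1−h1·(2M1+M2)/6=-1/2
t_q=5/2 → seg 1, τ=3/2; S=5+-1/2·τ+-9/4·τ²+3/8·τ³=29/64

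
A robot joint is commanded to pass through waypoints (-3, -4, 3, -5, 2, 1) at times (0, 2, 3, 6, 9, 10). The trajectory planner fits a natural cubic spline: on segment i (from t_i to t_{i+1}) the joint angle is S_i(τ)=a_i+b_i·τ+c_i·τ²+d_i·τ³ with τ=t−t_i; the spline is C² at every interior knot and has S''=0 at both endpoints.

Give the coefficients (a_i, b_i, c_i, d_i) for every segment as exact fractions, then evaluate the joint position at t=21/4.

Δ: Δ0=-1/2, Δ1=7, Δ2=-8/3, Δ3=7/3, Δ4=-1
row 1: diag=6, rhs=45; c'=1/6, d'=15/2
row 2: denom=8−1·1/6=47/6; d'=(-58−1·15/2)/(47/6)=-393/47
row 3: denom=12−3·18/47=510/47; d'=(30−3·-393/47)/(510/47)=863/170
row 4: denom=8−3·47/170=1219/170; d'=(-20−3·863/170)/(1219/170)=-113/23
back: M4=-113/23
back: M3=863/170−47/170·-113/23=148/23
back: M2=-393/47−18/47·148/23=-249/23
back: M1=15/2−1/6·-249/23=214/23
M: M0=0, M1=214/23, M2=-249/23, M3=148/23, M4=-113/23, M5=0
seg 0: a=-3, c=M0/2=0, d=(M1−M0)/(6·2)=107/138, b=Δ0−h0·(2M0+M1)/6=-497/138
seg 1: a=-4, c=M1/2=107/23, d=(M2−M1)/(6·1)=-463/138, b=Δ1−h1·(2M1+M2)/6=787/138
seg 2: a=3, c=M2/2=-249/46, d=(M3−M2)/(6·3)=397/414, b=Δ2−h2·(2M2+M3)/6=341/69
seg 3: a=-5, c=M3/2=74/23, d=(M4−M3)/(6·3)=-29/46, b=Δ3−h3·(2M3+M4)/6=-227/138
seg 4: a=2, c=M4/2=-113/46, d=(M5−M4)/(6·1)=113/138, b=Δ4−h4·(2M4+M5)/6=44/69
t_q=21/4 → seg 2, τ=9/4; S=3+341/69·τ+-249/46·τ²+397/414·τ³=-6951/2944

  seg 0: a=-3 b=-497/138 c=0 d=107/138
  seg 1: a=-4 b=787/138 c=107/23 d=-463/138
  seg 2: a=3 b=341/69 c=-249/46 d=397/414
  seg 3: a=-5 b=-227/138 c=74/23 d=-29/46
  seg 4: a=2 b=44/69 c=-113/46 d=113/138
S(21/4) = -6951/2944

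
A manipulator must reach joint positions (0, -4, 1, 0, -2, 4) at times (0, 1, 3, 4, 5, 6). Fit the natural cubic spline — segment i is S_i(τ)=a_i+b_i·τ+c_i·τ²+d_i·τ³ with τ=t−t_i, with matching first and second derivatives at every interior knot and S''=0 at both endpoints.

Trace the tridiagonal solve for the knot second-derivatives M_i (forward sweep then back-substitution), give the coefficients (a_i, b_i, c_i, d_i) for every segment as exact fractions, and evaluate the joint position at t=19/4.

  seg 0: a=0 b=-308/57 c=0 d=80/57
  seg 1: a=-4 b=-68/57 c=80/19 d=-539/456
  seg 2: a=1 b=167/114 c=-219/76 d=5/12
  seg 3: a=0 b=-695/228 c=-31/19 d=611/228
  seg 4: a=-2 b=197/114 c=487/76 d=-487/228
S(19/4) = -10085/4864

Δ: Δ0=-4, Δ1=5/2, Δ2=-1, Δ3=-2, Δ4=6
row 1: diag=6, rhs=39; c'=1/3, d'=13/2
row 2: denom=6−2·1/3=16/3; d'=(-21−2·13/2)/(16/3)=-51/8
row 3: denom=4−1·3/16=61/16; d'=(-6−1·-51/8)/(61/16)=6/61
row 4: denom=4−1·16/61=228/61; d'=(48−1·6/61)/(228/61)=487/38
back: M4=487/38
back: M3=6/61−16/61·487/38=-62/19
back: M2=-51/8−3/16·-62/19=-219/38
back: M1=13/2−1/3·-219/38=160/19
M: M0=0, M1=160/19, M2=-219/38, M3=-62/19, M4=487/38, M5=0
seg 0: a=0, c=M0/2=0, d=(M1−M0)/(6·1)=80/57, b=Δ0−h0·(2M0+M1)/6=-308/57
seg 1: a=-4, c=M1/2=80/19, d=(M2−M1)/(6·2)=-539/456, b=Δ1−h1·(2M1+M2)/6=-68/57
seg 2: a=1, c=M2/2=-219/76, d=(M3−M2)/(6·1)=5/12, b=Δ2−h2·(2M2+M3)/6=167/114
seg 3: a=0, c=M3/2=-31/19, d=(M4−M3)/(6·1)=611/228, b=Δ3−h3·(2M3+M4)/6=-695/228
seg 4: a=-2, c=M4/2=487/76, d=(M5−M4)/(6·1)=-487/228, b=Δ4−h4·(2M4+M5)/6=197/114
t_q=19/4 → seg 3, τ=3/4; S=0+-695/228·τ+-31/19·τ²+611/228·τ³=-10085/4864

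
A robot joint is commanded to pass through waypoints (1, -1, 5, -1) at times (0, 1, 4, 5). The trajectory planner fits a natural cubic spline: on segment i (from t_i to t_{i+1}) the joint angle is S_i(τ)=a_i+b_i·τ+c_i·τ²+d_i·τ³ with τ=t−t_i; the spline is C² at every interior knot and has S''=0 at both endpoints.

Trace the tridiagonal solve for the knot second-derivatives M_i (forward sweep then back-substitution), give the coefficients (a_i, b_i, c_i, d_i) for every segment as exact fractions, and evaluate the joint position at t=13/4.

  seg 0: a=1 b=-166/55 c=0 d=56/55
  seg 1: a=-1 b=2/55 c=168/55 d=-4/5
  seg 2: a=5 b=-178/55 c=-228/55 d=76/55
S(13/4) = 4781/880

Δ: Δ0=-2, Δ1=2, Δ2=-6
row 1: diag=8, rhs=24; c'=3/8, d'=3
row 2: denom=8−3·3/8=55/8; d'=(-48−3·3)/(55/8)=-456/55
back: M2=-456/55
back: M1=3−3/8·-456/55=336/55
M: M0=0, M1=336/55, M2=-456/55, M3=0
seg 0: a=1, c=M0/2=0, d=(M1−M0)/(6·1)=56/55, b=Δ0−h0·(2M0+M1)/6=-166/55
seg 1: a=-1, c=M1/2=168/55, d=(M2−M1)/(6·3)=-4/5, b=Δ1−h1·(2M1+M2)/6=2/55
seg 2: a=5, c=M2/2=-228/55, d=(M3−M2)/(6·1)=76/55, b=Δ2−h2·(2M2+M3)/6=-178/55
t_q=13/4 → seg 1, τ=9/4; S=-1+2/55·τ+168/55·τ²+-4/5·τ³=4781/880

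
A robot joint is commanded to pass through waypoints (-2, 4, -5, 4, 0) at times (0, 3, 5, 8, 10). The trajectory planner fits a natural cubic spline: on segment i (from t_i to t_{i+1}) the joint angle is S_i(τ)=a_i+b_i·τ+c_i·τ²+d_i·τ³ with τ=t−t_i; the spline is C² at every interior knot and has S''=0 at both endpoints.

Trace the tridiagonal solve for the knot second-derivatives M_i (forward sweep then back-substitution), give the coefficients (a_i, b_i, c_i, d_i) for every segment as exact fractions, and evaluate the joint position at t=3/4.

Δ: Δ0=2, Δ1=-9/2, Δ2=3, Δ3=-2
row 1: diag=10, rhs=-39; c'=1/5, d'=-39/10
row 2: denom=10−2·1/5=48/5; d'=(45−2·-39/10)/(48/5)=11/2
row 3: denom=10−3·5/16=145/16; d'=(-30−3·11/2)/(145/16)=-744/145
back: M3=-744/145
back: M2=11/2−5/16·-744/145=206/29
back: M1=-39/10−1/5·206/29=-1543/290
M: M0=0, M1=-1543/290, M2=206/29, M3=-744/145, M4=0
seg 0: a=-2, c=M0/2=0, d=(M1−M0)/(6·3)=-1543/5220, b=Δ0−h0·(2M0+M1)/6=2703/580
seg 1: a=4, c=M1/2=-1543/580, d=(M2−M1)/(6·2)=1201/1160, b=Δ1−h1·(2M1+M2)/6=-963/290
seg 2: a=-5, c=M2/2=103/29, d=(M3−M2)/(6·3)=-887/1305, b=Δ2−h2·(2M2+M3)/6=-223/145
seg 3: a=4, c=M3/2=-372/145, d=(M4−M3)/(6·2)=62/145, b=Δ3−h3·(2M3+M4)/6=206/145
t_q=3/4 → seg 0, τ=3/4; S=-2+2703/580·τ+0·τ²+-1543/5220·τ³=10175/7424

  seg 0: a=-2 b=2703/580 c=0 d=-1543/5220
  seg 1: a=4 b=-963/290 c=-1543/580 d=1201/1160
  seg 2: a=-5 b=-223/145 c=103/29 d=-887/1305
  seg 3: a=4 b=206/145 c=-372/145 d=62/145
S(3/4) = 10175/7424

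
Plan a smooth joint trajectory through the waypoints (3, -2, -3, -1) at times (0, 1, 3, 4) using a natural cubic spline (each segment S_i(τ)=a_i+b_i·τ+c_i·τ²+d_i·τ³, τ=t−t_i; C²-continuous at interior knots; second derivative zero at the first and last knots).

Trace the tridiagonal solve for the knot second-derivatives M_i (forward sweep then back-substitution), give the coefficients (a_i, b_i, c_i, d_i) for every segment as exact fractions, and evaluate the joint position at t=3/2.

Δ: Δ0=-5, Δ1=-1/2, Δ2=2
row 1: diag=6, rhs=27; c'=1/3, d'=9/2
row 2: denom=6−2·1/3=16/3; d'=(15−2·9/2)/(16/3)=9/8
back: M2=9/8
back: M1=9/2−1/3·9/8=33/8
M: M0=0, M1=33/8, M2=9/8, M3=0
seg 0: a=3, c=M0/2=0, d=(M1−M0)/(6·1)=11/16, b=Δ0−h0·(2M0+M1)/6=-91/16
seg 1: a=-2, c=M1/2=33/16, d=(M2−M1)/(6·2)=-1/4, b=Δ1−h1·(2M1+M2)/6=-29/8
seg 2: a=-3, c=M2/2=9/16, d=(M3−M2)/(6·1)=-3/16, b=Δ2−h2·(2M2+M3)/6=13/8
t_q=3/2 → seg 1, τ=1/2; S=-2+-29/8·τ+33/16·τ²+-1/4·τ³=-213/64

  seg 0: a=3 b=-91/16 c=0 d=11/16
  seg 1: a=-2 b=-29/8 c=33/16 d=-1/4
  seg 2: a=-3 b=13/8 c=9/16 d=-3/16
S(3/2) = -213/64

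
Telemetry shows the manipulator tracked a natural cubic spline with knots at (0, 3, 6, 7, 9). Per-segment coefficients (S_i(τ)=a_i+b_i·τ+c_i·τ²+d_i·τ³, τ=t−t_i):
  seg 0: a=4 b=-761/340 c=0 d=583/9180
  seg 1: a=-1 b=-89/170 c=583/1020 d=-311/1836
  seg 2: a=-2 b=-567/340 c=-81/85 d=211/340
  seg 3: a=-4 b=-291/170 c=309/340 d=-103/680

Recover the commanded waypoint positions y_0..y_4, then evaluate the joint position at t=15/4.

y_0 = S_0(0) = a_0 = 4
y_1 = S_1(0) = a_1 = -1
y_2 = S_2(0) = a_2 = -2
y_3 = S_3(0) = a_3 = -4
y_4 = S_3(2) = -5
t_q=15/4 is in segment 1 (τ=3/4); S_1(τ)=-24863/21760

y_0=4 y_1=-1 y_2=-2 y_3=-4 y_4=-5
S(15/4) = -24863/21760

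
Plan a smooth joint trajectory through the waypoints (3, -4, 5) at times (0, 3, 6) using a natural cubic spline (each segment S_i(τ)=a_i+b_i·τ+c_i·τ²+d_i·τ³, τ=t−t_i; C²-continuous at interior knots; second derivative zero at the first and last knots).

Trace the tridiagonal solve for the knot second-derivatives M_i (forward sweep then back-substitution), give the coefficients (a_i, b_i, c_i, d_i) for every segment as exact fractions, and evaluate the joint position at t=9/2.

  seg 0: a=3 b=-11/3 c=0 d=4/27
  seg 1: a=-4 b=1/3 c=4/3 d=-4/27
S(9/2) = -1

Δ: Δ0=-7/3, Δ1=3
row 1: diag=12, rhs=32; c'=1/4, d'=8/3
back: M1=8/3
M: M0=0, M1=8/3, M2=0
seg 0: a=3, c=M0/2=0, d=(M1−M0)/(6·3)=4/27, b=Δ0−h0·(2M0+M1)/6=-11/3
seg 1: a=-4, c=M1/2=4/3, d=(M2−M1)/(6·3)=-4/27, b=Δ1−h1·(2M1+M2)/6=1/3
t_q=9/2 → seg 1, τ=3/2; S=-4+1/3·τ+4/3·τ²+-4/27·τ³=-1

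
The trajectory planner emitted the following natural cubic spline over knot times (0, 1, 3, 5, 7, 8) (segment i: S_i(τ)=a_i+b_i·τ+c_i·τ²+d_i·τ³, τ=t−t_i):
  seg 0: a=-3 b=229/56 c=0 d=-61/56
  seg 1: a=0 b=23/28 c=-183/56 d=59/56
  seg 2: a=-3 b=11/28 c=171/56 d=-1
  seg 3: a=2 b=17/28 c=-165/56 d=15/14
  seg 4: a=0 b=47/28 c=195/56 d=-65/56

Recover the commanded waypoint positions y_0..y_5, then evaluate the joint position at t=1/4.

y_0=-3 y_1=0 y_2=-3 y_3=2 y_4=0 y_5=4
S(1/4) = -7149/3584

y_0 = S_0(0) = a_0 = -3
y_1 = S_1(0) = a_1 = 0
y_2 = S_2(0) = a_2 = -3
y_3 = S_3(0) = a_3 = 2
y_4 = S_4(0) = a_4 = 0
y_5 = S_4(1) = 4
t_q=1/4 is in segment 0 (τ=1/4); S_0(τ)=-7149/3584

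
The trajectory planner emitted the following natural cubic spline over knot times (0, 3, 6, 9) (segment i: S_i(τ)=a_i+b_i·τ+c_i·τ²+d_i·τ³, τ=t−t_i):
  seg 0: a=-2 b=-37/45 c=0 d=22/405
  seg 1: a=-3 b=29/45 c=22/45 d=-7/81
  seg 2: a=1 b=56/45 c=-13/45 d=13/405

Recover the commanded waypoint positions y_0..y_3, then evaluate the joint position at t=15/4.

y_0=-2 y_1=-3 y_2=1 y_3=3
S(15/4) = -729/320

y_0 = S_0(0) = a_0 = -2
y_1 = S_1(0) = a_1 = -3
y_2 = S_2(0) = a_2 = 1
y_3 = S_2(3) = 3
t_q=15/4 is in segment 1 (τ=3/4); S_1(τ)=-729/320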